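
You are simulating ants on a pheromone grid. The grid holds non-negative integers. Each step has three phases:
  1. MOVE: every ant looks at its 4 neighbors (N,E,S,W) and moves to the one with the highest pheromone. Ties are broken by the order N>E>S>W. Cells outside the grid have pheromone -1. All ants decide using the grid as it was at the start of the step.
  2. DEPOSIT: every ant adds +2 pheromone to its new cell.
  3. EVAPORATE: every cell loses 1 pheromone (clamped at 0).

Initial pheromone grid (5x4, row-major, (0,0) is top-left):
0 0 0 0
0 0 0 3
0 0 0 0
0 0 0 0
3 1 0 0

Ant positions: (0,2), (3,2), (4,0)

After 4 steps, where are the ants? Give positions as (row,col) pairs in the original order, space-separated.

Step 1: ant0:(0,2)->E->(0,3) | ant1:(3,2)->N->(2,2) | ant2:(4,0)->E->(4,1)
  grid max=2 at (1,3)
Step 2: ant0:(0,3)->S->(1,3) | ant1:(2,2)->N->(1,2) | ant2:(4,1)->W->(4,0)
  grid max=3 at (1,3)
Step 3: ant0:(1,3)->W->(1,2) | ant1:(1,2)->E->(1,3) | ant2:(4,0)->E->(4,1)
  grid max=4 at (1,3)
Step 4: ant0:(1,2)->E->(1,3) | ant1:(1,3)->W->(1,2) | ant2:(4,1)->W->(4,0)
  grid max=5 at (1,3)

(1,3) (1,2) (4,0)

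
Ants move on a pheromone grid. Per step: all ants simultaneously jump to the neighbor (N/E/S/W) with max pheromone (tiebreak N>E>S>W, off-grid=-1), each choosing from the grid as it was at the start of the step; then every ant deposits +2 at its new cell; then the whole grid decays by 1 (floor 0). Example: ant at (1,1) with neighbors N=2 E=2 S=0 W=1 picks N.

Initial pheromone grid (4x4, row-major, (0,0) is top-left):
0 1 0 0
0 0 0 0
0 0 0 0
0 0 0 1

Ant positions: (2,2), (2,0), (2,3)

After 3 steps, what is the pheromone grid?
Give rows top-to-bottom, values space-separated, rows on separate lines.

After step 1: ants at (1,2),(1,0),(3,3)
  0 0 0 0
  1 0 1 0
  0 0 0 0
  0 0 0 2
After step 2: ants at (0,2),(0,0),(2,3)
  1 0 1 0
  0 0 0 0
  0 0 0 1
  0 0 0 1
After step 3: ants at (0,3),(0,1),(3,3)
  0 1 0 1
  0 0 0 0
  0 0 0 0
  0 0 0 2

0 1 0 1
0 0 0 0
0 0 0 0
0 0 0 2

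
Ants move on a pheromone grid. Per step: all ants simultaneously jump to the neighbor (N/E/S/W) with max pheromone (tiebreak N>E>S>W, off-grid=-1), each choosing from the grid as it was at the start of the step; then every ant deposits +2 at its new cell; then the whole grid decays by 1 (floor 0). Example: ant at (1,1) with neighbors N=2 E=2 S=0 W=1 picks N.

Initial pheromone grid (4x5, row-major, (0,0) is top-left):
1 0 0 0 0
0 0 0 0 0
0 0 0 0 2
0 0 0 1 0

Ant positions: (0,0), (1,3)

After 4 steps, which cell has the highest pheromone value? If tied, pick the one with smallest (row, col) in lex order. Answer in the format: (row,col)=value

Answer: (0,4)=3

Derivation:
Step 1: ant0:(0,0)->E->(0,1) | ant1:(1,3)->N->(0,3)
  grid max=1 at (0,1)
Step 2: ant0:(0,1)->E->(0,2) | ant1:(0,3)->E->(0,4)
  grid max=1 at (0,2)
Step 3: ant0:(0,2)->E->(0,3) | ant1:(0,4)->S->(1,4)
  grid max=1 at (0,3)
Step 4: ant0:(0,3)->E->(0,4) | ant1:(1,4)->N->(0,4)
  grid max=3 at (0,4)
Final grid:
  0 0 0 0 3
  0 0 0 0 0
  0 0 0 0 0
  0 0 0 0 0
Max pheromone 3 at (0,4)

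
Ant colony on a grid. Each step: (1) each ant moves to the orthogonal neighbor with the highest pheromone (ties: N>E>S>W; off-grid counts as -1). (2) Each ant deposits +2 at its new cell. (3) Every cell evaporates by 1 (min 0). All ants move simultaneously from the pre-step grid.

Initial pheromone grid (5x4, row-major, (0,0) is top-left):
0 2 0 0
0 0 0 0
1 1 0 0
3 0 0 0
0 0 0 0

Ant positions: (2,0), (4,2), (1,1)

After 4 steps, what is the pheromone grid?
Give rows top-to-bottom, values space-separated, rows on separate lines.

After step 1: ants at (3,0),(3,2),(0,1)
  0 3 0 0
  0 0 0 0
  0 0 0 0
  4 0 1 0
  0 0 0 0
After step 2: ants at (2,0),(2,2),(0,2)
  0 2 1 0
  0 0 0 0
  1 0 1 0
  3 0 0 0
  0 0 0 0
After step 3: ants at (3,0),(1,2),(0,1)
  0 3 0 0
  0 0 1 0
  0 0 0 0
  4 0 0 0
  0 0 0 0
After step 4: ants at (2,0),(0,2),(0,2)
  0 2 3 0
  0 0 0 0
  1 0 0 0
  3 0 0 0
  0 0 0 0

0 2 3 0
0 0 0 0
1 0 0 0
3 0 0 0
0 0 0 0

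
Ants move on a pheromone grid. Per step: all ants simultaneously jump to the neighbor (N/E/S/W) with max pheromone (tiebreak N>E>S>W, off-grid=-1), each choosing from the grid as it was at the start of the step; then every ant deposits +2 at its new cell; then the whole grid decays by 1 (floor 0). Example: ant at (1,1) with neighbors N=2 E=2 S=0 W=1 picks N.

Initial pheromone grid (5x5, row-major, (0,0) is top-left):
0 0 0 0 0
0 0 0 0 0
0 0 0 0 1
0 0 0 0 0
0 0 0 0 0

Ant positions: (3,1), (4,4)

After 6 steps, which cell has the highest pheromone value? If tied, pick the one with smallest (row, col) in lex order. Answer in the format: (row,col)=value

Step 1: ant0:(3,1)->N->(2,1) | ant1:(4,4)->N->(3,4)
  grid max=1 at (2,1)
Step 2: ant0:(2,1)->N->(1,1) | ant1:(3,4)->N->(2,4)
  grid max=1 at (1,1)
Step 3: ant0:(1,1)->N->(0,1) | ant1:(2,4)->N->(1,4)
  grid max=1 at (0,1)
Step 4: ant0:(0,1)->E->(0,2) | ant1:(1,4)->N->(0,4)
  grid max=1 at (0,2)
Step 5: ant0:(0,2)->E->(0,3) | ant1:(0,4)->S->(1,4)
  grid max=1 at (0,3)
Step 6: ant0:(0,3)->E->(0,4) | ant1:(1,4)->N->(0,4)
  grid max=3 at (0,4)
Final grid:
  0 0 0 0 3
  0 0 0 0 0
  0 0 0 0 0
  0 0 0 0 0
  0 0 0 0 0
Max pheromone 3 at (0,4)

Answer: (0,4)=3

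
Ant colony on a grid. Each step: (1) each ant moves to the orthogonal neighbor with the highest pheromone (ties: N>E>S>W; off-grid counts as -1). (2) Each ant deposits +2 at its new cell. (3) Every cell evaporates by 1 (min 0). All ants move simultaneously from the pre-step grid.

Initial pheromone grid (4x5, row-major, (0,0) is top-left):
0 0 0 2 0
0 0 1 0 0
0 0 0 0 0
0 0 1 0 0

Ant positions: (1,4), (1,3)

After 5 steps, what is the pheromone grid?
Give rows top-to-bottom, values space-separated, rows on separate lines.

After step 1: ants at (0,4),(0,3)
  0 0 0 3 1
  0 0 0 0 0
  0 0 0 0 0
  0 0 0 0 0
After step 2: ants at (0,3),(0,4)
  0 0 0 4 2
  0 0 0 0 0
  0 0 0 0 0
  0 0 0 0 0
After step 3: ants at (0,4),(0,3)
  0 0 0 5 3
  0 0 0 0 0
  0 0 0 0 0
  0 0 0 0 0
After step 4: ants at (0,3),(0,4)
  0 0 0 6 4
  0 0 0 0 0
  0 0 0 0 0
  0 0 0 0 0
After step 5: ants at (0,4),(0,3)
  0 0 0 7 5
  0 0 0 0 0
  0 0 0 0 0
  0 0 0 0 0

0 0 0 7 5
0 0 0 0 0
0 0 0 0 0
0 0 0 0 0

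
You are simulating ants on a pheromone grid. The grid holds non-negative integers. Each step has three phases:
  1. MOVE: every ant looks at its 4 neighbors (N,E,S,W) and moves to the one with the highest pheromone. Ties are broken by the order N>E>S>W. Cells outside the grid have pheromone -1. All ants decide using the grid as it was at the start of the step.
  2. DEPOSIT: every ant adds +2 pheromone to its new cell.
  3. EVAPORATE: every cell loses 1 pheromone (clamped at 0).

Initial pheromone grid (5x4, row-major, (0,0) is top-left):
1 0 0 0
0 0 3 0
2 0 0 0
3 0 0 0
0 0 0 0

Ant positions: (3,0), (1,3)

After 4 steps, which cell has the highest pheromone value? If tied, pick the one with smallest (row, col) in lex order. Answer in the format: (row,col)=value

Answer: (1,2)=3

Derivation:
Step 1: ant0:(3,0)->N->(2,0) | ant1:(1,3)->W->(1,2)
  grid max=4 at (1,2)
Step 2: ant0:(2,0)->S->(3,0) | ant1:(1,2)->N->(0,2)
  grid max=3 at (1,2)
Step 3: ant0:(3,0)->N->(2,0) | ant1:(0,2)->S->(1,2)
  grid max=4 at (1,2)
Step 4: ant0:(2,0)->S->(3,0) | ant1:(1,2)->N->(0,2)
  grid max=3 at (1,2)
Final grid:
  0 0 1 0
  0 0 3 0
  2 0 0 0
  3 0 0 0
  0 0 0 0
Max pheromone 3 at (1,2)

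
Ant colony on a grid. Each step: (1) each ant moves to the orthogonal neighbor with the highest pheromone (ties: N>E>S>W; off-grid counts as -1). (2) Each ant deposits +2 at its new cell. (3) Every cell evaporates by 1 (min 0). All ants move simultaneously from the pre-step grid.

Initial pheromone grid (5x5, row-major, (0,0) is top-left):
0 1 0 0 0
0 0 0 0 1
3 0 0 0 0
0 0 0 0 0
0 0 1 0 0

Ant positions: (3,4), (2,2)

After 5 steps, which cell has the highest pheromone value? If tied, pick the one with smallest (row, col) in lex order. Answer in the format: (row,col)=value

Answer: (0,3)=3

Derivation:
Step 1: ant0:(3,4)->N->(2,4) | ant1:(2,2)->N->(1,2)
  grid max=2 at (2,0)
Step 2: ant0:(2,4)->N->(1,4) | ant1:(1,2)->N->(0,2)
  grid max=1 at (0,2)
Step 3: ant0:(1,4)->N->(0,4) | ant1:(0,2)->E->(0,3)
  grid max=1 at (0,3)
Step 4: ant0:(0,4)->W->(0,3) | ant1:(0,3)->E->(0,4)
  grid max=2 at (0,3)
Step 5: ant0:(0,3)->E->(0,4) | ant1:(0,4)->W->(0,3)
  grid max=3 at (0,3)
Final grid:
  0 0 0 3 3
  0 0 0 0 0
  0 0 0 0 0
  0 0 0 0 0
  0 0 0 0 0
Max pheromone 3 at (0,3)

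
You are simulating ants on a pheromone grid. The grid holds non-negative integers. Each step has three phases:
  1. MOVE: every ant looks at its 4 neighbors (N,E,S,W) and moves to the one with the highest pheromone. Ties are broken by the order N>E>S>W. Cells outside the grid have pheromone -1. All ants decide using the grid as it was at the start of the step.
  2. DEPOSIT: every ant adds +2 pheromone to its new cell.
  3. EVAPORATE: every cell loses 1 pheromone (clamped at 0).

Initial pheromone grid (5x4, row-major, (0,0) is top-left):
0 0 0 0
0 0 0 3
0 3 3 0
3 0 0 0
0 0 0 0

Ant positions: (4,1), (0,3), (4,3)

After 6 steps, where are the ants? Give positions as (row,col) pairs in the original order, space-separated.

Step 1: ant0:(4,1)->N->(3,1) | ant1:(0,3)->S->(1,3) | ant2:(4,3)->N->(3,3)
  grid max=4 at (1,3)
Step 2: ant0:(3,1)->N->(2,1) | ant1:(1,3)->N->(0,3) | ant2:(3,3)->N->(2,3)
  grid max=3 at (1,3)
Step 3: ant0:(2,1)->E->(2,2) | ant1:(0,3)->S->(1,3) | ant2:(2,3)->N->(1,3)
  grid max=6 at (1,3)
Step 4: ant0:(2,2)->W->(2,1) | ant1:(1,3)->N->(0,3) | ant2:(1,3)->N->(0,3)
  grid max=5 at (1,3)
Step 5: ant0:(2,1)->E->(2,2) | ant1:(0,3)->S->(1,3) | ant2:(0,3)->S->(1,3)
  grid max=8 at (1,3)
Step 6: ant0:(2,2)->W->(2,1) | ant1:(1,3)->N->(0,3) | ant2:(1,3)->N->(0,3)
  grid max=7 at (1,3)

(2,1) (0,3) (0,3)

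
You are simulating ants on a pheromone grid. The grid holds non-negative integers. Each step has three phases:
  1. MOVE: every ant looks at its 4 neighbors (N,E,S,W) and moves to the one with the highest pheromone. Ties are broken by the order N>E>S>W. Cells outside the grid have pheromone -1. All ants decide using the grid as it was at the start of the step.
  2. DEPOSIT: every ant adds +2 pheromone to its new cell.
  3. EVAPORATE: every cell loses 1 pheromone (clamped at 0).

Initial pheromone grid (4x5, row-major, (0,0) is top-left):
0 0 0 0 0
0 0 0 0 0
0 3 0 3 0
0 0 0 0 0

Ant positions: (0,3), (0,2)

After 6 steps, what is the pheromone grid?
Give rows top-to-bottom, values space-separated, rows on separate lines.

After step 1: ants at (0,4),(0,3)
  0 0 0 1 1
  0 0 0 0 0
  0 2 0 2 0
  0 0 0 0 0
After step 2: ants at (0,3),(0,4)
  0 0 0 2 2
  0 0 0 0 0
  0 1 0 1 0
  0 0 0 0 0
After step 3: ants at (0,4),(0,3)
  0 0 0 3 3
  0 0 0 0 0
  0 0 0 0 0
  0 0 0 0 0
After step 4: ants at (0,3),(0,4)
  0 0 0 4 4
  0 0 0 0 0
  0 0 0 0 0
  0 0 0 0 0
After step 5: ants at (0,4),(0,3)
  0 0 0 5 5
  0 0 0 0 0
  0 0 0 0 0
  0 0 0 0 0
After step 6: ants at (0,3),(0,4)
  0 0 0 6 6
  0 0 0 0 0
  0 0 0 0 0
  0 0 0 0 0

0 0 0 6 6
0 0 0 0 0
0 0 0 0 0
0 0 0 0 0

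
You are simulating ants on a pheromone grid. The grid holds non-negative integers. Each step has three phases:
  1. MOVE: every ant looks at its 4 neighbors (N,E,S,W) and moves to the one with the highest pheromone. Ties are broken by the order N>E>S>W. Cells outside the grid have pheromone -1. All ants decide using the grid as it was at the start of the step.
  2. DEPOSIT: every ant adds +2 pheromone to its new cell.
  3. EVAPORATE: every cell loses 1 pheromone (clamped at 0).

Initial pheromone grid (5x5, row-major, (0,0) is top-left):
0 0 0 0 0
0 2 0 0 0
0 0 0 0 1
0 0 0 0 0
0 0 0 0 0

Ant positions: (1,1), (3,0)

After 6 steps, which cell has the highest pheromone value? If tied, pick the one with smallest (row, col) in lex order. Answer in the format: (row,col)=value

Step 1: ant0:(1,1)->N->(0,1) | ant1:(3,0)->N->(2,0)
  grid max=1 at (0,1)
Step 2: ant0:(0,1)->S->(1,1) | ant1:(2,0)->N->(1,0)
  grid max=2 at (1,1)
Step 3: ant0:(1,1)->W->(1,0) | ant1:(1,0)->E->(1,1)
  grid max=3 at (1,1)
Step 4: ant0:(1,0)->E->(1,1) | ant1:(1,1)->W->(1,0)
  grid max=4 at (1,1)
Step 5: ant0:(1,1)->W->(1,0) | ant1:(1,0)->E->(1,1)
  grid max=5 at (1,1)
Step 6: ant0:(1,0)->E->(1,1) | ant1:(1,1)->W->(1,0)
  grid max=6 at (1,1)
Final grid:
  0 0 0 0 0
  5 6 0 0 0
  0 0 0 0 0
  0 0 0 0 0
  0 0 0 0 0
Max pheromone 6 at (1,1)

Answer: (1,1)=6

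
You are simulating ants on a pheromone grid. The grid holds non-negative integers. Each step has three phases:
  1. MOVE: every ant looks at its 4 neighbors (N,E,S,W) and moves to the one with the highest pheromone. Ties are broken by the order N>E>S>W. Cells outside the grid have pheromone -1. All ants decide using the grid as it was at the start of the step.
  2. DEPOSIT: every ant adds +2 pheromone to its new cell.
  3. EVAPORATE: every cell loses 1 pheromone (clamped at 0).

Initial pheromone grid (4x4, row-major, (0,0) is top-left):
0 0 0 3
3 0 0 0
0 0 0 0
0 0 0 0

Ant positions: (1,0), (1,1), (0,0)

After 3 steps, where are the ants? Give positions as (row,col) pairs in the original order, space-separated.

Step 1: ant0:(1,0)->N->(0,0) | ant1:(1,1)->W->(1,0) | ant2:(0,0)->S->(1,0)
  grid max=6 at (1,0)
Step 2: ant0:(0,0)->S->(1,0) | ant1:(1,0)->N->(0,0) | ant2:(1,0)->N->(0,0)
  grid max=7 at (1,0)
Step 3: ant0:(1,0)->N->(0,0) | ant1:(0,0)->S->(1,0) | ant2:(0,0)->S->(1,0)
  grid max=10 at (1,0)

(0,0) (1,0) (1,0)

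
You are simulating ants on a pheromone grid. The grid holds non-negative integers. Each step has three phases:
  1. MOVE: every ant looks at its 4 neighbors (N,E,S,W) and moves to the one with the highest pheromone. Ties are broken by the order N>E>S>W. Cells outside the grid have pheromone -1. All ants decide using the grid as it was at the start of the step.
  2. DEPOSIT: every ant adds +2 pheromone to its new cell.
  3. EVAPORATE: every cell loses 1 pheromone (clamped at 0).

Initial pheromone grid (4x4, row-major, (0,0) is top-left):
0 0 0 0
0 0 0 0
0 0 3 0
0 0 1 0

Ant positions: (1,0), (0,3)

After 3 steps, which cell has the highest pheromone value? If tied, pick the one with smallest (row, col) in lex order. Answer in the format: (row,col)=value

Step 1: ant0:(1,0)->N->(0,0) | ant1:(0,3)->S->(1,3)
  grid max=2 at (2,2)
Step 2: ant0:(0,0)->E->(0,1) | ant1:(1,3)->N->(0,3)
  grid max=1 at (0,1)
Step 3: ant0:(0,1)->E->(0,2) | ant1:(0,3)->S->(1,3)
  grid max=1 at (0,2)
Final grid:
  0 0 1 0
  0 0 0 1
  0 0 0 0
  0 0 0 0
Max pheromone 1 at (0,2)

Answer: (0,2)=1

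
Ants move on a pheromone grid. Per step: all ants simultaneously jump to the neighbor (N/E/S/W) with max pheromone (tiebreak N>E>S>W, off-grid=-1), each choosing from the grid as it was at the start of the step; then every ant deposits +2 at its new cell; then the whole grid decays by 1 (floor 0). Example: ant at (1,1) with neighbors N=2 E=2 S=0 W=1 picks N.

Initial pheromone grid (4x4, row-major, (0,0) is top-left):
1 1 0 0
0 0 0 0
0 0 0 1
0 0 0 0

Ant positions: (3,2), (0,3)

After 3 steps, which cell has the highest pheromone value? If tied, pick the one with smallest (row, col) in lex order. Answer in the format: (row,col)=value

Answer: (0,2)=1

Derivation:
Step 1: ant0:(3,2)->N->(2,2) | ant1:(0,3)->S->(1,3)
  grid max=1 at (1,3)
Step 2: ant0:(2,2)->N->(1,2) | ant1:(1,3)->N->(0,3)
  grid max=1 at (0,3)
Step 3: ant0:(1,2)->N->(0,2) | ant1:(0,3)->S->(1,3)
  grid max=1 at (0,2)
Final grid:
  0 0 1 0
  0 0 0 1
  0 0 0 0
  0 0 0 0
Max pheromone 1 at (0,2)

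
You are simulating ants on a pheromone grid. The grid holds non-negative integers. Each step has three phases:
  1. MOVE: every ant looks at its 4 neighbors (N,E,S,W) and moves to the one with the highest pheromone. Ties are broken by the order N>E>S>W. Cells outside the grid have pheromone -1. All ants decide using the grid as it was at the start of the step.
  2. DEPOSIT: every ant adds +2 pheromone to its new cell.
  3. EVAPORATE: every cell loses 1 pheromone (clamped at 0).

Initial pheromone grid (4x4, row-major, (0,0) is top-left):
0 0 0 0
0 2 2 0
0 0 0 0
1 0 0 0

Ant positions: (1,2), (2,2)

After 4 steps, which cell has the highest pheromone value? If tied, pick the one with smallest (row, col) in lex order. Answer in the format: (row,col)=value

Step 1: ant0:(1,2)->W->(1,1) | ant1:(2,2)->N->(1,2)
  grid max=3 at (1,1)
Step 2: ant0:(1,1)->E->(1,2) | ant1:(1,2)->W->(1,1)
  grid max=4 at (1,1)
Step 3: ant0:(1,2)->W->(1,1) | ant1:(1,1)->E->(1,2)
  grid max=5 at (1,1)
Step 4: ant0:(1,1)->E->(1,2) | ant1:(1,2)->W->(1,1)
  grid max=6 at (1,1)
Final grid:
  0 0 0 0
  0 6 6 0
  0 0 0 0
  0 0 0 0
Max pheromone 6 at (1,1)

Answer: (1,1)=6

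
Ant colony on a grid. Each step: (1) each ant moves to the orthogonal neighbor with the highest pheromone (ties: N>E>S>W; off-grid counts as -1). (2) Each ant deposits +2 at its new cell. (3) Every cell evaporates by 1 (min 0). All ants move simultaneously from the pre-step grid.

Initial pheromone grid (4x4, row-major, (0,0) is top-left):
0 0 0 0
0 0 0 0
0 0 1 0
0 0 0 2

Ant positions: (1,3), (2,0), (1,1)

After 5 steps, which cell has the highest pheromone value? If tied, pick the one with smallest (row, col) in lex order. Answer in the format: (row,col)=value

Answer: (0,3)=7

Derivation:
Step 1: ant0:(1,3)->N->(0,3) | ant1:(2,0)->N->(1,0) | ant2:(1,1)->N->(0,1)
  grid max=1 at (0,1)
Step 2: ant0:(0,3)->S->(1,3) | ant1:(1,0)->N->(0,0) | ant2:(0,1)->E->(0,2)
  grid max=1 at (0,0)
Step 3: ant0:(1,3)->N->(0,3) | ant1:(0,0)->E->(0,1) | ant2:(0,2)->E->(0,3)
  grid max=3 at (0,3)
Step 4: ant0:(0,3)->S->(1,3) | ant1:(0,1)->E->(0,2) | ant2:(0,3)->S->(1,3)
  grid max=3 at (1,3)
Step 5: ant0:(1,3)->N->(0,3) | ant1:(0,2)->E->(0,3) | ant2:(1,3)->N->(0,3)
  grid max=7 at (0,3)
Final grid:
  0 0 0 7
  0 0 0 2
  0 0 0 0
  0 0 0 0
Max pheromone 7 at (0,3)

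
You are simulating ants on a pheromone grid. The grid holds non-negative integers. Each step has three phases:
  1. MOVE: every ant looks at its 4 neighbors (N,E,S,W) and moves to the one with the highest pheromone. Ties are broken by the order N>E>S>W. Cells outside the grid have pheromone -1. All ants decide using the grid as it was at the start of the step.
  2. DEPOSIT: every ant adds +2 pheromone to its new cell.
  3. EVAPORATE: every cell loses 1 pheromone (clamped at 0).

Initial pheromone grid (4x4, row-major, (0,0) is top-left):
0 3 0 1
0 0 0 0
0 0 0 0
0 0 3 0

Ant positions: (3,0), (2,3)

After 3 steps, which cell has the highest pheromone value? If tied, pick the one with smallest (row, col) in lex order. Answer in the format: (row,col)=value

Step 1: ant0:(3,0)->N->(2,0) | ant1:(2,3)->N->(1,3)
  grid max=2 at (0,1)
Step 2: ant0:(2,0)->N->(1,0) | ant1:(1,3)->N->(0,3)
  grid max=1 at (0,1)
Step 3: ant0:(1,0)->N->(0,0) | ant1:(0,3)->S->(1,3)
  grid max=1 at (0,0)
Final grid:
  1 0 0 0
  0 0 0 1
  0 0 0 0
  0 0 0 0
Max pheromone 1 at (0,0)

Answer: (0,0)=1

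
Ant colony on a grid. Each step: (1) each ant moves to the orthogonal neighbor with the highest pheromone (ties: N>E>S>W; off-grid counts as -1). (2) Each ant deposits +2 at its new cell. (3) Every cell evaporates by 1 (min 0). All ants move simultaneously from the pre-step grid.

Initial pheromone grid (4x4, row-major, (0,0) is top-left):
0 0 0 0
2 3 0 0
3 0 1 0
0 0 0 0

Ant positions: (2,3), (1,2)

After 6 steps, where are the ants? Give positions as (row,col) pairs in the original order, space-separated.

Step 1: ant0:(2,3)->W->(2,2) | ant1:(1,2)->W->(1,1)
  grid max=4 at (1,1)
Step 2: ant0:(2,2)->N->(1,2) | ant1:(1,1)->W->(1,0)
  grid max=3 at (1,1)
Step 3: ant0:(1,2)->W->(1,1) | ant1:(1,0)->E->(1,1)
  grid max=6 at (1,1)
Step 4: ant0:(1,1)->W->(1,0) | ant1:(1,1)->W->(1,0)
  grid max=5 at (1,1)
Step 5: ant0:(1,0)->E->(1,1) | ant1:(1,0)->E->(1,1)
  grid max=8 at (1,1)
Step 6: ant0:(1,1)->W->(1,0) | ant1:(1,1)->W->(1,0)
  grid max=7 at (1,1)

(1,0) (1,0)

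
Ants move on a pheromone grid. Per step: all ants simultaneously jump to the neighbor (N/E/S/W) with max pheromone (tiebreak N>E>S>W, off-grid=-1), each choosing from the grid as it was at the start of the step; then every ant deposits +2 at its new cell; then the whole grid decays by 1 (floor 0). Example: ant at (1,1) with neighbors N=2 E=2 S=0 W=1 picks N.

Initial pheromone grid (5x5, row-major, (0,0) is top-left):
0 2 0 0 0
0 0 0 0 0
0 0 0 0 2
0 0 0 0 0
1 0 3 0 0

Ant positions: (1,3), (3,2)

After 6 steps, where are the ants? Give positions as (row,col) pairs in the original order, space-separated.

Step 1: ant0:(1,3)->N->(0,3) | ant1:(3,2)->S->(4,2)
  grid max=4 at (4,2)
Step 2: ant0:(0,3)->E->(0,4) | ant1:(4,2)->N->(3,2)
  grid max=3 at (4,2)
Step 3: ant0:(0,4)->S->(1,4) | ant1:(3,2)->S->(4,2)
  grid max=4 at (4,2)
Step 4: ant0:(1,4)->N->(0,4) | ant1:(4,2)->N->(3,2)
  grid max=3 at (4,2)
Step 5: ant0:(0,4)->S->(1,4) | ant1:(3,2)->S->(4,2)
  grid max=4 at (4,2)
Step 6: ant0:(1,4)->N->(0,4) | ant1:(4,2)->N->(3,2)
  grid max=3 at (4,2)

(0,4) (3,2)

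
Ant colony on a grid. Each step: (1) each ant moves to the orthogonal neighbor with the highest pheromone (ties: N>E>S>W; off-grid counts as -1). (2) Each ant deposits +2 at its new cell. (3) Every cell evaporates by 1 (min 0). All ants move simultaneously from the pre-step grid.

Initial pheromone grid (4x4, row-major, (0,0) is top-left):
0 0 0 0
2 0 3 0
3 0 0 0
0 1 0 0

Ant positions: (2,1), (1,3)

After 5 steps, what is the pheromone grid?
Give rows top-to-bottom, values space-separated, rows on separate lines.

After step 1: ants at (2,0),(1,2)
  0 0 0 0
  1 0 4 0
  4 0 0 0
  0 0 0 0
After step 2: ants at (1,0),(0,2)
  0 0 1 0
  2 0 3 0
  3 0 0 0
  0 0 0 0
After step 3: ants at (2,0),(1,2)
  0 0 0 0
  1 0 4 0
  4 0 0 0
  0 0 0 0
After step 4: ants at (1,0),(0,2)
  0 0 1 0
  2 0 3 0
  3 0 0 0
  0 0 0 0
After step 5: ants at (2,0),(1,2)
  0 0 0 0
  1 0 4 0
  4 0 0 0
  0 0 0 0

0 0 0 0
1 0 4 0
4 0 0 0
0 0 0 0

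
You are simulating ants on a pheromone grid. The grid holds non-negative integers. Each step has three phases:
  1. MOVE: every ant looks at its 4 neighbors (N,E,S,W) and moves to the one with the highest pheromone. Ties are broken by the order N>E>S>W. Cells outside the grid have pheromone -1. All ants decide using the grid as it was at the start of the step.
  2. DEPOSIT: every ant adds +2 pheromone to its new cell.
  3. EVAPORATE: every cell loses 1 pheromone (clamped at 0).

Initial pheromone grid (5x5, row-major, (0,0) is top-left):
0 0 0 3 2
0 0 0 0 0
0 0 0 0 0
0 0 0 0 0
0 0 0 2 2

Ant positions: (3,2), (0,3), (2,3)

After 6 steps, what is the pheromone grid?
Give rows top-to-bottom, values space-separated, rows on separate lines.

After step 1: ants at (2,2),(0,4),(1,3)
  0 0 0 2 3
  0 0 0 1 0
  0 0 1 0 0
  0 0 0 0 0
  0 0 0 1 1
After step 2: ants at (1,2),(0,3),(0,3)
  0 0 0 5 2
  0 0 1 0 0
  0 0 0 0 0
  0 0 0 0 0
  0 0 0 0 0
After step 3: ants at (0,2),(0,4),(0,4)
  0 0 1 4 5
  0 0 0 0 0
  0 0 0 0 0
  0 0 0 0 0
  0 0 0 0 0
After step 4: ants at (0,3),(0,3),(0,3)
  0 0 0 9 4
  0 0 0 0 0
  0 0 0 0 0
  0 0 0 0 0
  0 0 0 0 0
After step 5: ants at (0,4),(0,4),(0,4)
  0 0 0 8 9
  0 0 0 0 0
  0 0 0 0 0
  0 0 0 0 0
  0 0 0 0 0
After step 6: ants at (0,3),(0,3),(0,3)
  0 0 0 13 8
  0 0 0 0 0
  0 0 0 0 0
  0 0 0 0 0
  0 0 0 0 0

0 0 0 13 8
0 0 0 0 0
0 0 0 0 0
0 0 0 0 0
0 0 0 0 0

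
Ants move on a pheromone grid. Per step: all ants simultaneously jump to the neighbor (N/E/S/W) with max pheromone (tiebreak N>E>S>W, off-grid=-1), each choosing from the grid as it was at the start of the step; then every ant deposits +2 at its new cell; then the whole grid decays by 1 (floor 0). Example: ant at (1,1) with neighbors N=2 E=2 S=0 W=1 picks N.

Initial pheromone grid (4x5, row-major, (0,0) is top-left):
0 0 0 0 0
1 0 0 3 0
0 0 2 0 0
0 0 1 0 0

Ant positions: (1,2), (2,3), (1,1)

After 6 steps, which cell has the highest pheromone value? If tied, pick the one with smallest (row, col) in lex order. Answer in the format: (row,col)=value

Step 1: ant0:(1,2)->E->(1,3) | ant1:(2,3)->N->(1,3) | ant2:(1,1)->W->(1,0)
  grid max=6 at (1,3)
Step 2: ant0:(1,3)->N->(0,3) | ant1:(1,3)->N->(0,3) | ant2:(1,0)->N->(0,0)
  grid max=5 at (1,3)
Step 3: ant0:(0,3)->S->(1,3) | ant1:(0,3)->S->(1,3) | ant2:(0,0)->S->(1,0)
  grid max=8 at (1,3)
Step 4: ant0:(1,3)->N->(0,3) | ant1:(1,3)->N->(0,3) | ant2:(1,0)->N->(0,0)
  grid max=7 at (1,3)
Step 5: ant0:(0,3)->S->(1,3) | ant1:(0,3)->S->(1,3) | ant2:(0,0)->S->(1,0)
  grid max=10 at (1,3)
Step 6: ant0:(1,3)->N->(0,3) | ant1:(1,3)->N->(0,3) | ant2:(1,0)->N->(0,0)
  grid max=9 at (1,3)
Final grid:
  1 0 0 7 0
  1 0 0 9 0
  0 0 0 0 0
  0 0 0 0 0
Max pheromone 9 at (1,3)

Answer: (1,3)=9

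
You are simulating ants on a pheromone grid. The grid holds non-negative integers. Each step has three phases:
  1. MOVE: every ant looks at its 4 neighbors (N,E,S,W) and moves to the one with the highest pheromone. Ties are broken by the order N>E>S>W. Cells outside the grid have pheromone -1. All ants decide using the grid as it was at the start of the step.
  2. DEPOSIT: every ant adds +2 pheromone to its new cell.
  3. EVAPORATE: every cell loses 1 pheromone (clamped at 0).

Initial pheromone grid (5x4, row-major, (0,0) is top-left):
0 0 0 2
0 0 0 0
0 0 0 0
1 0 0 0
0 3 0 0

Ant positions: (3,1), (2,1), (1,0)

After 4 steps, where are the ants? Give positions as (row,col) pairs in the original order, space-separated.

Step 1: ant0:(3,1)->S->(4,1) | ant1:(2,1)->N->(1,1) | ant2:(1,0)->N->(0,0)
  grid max=4 at (4,1)
Step 2: ant0:(4,1)->N->(3,1) | ant1:(1,1)->N->(0,1) | ant2:(0,0)->E->(0,1)
  grid max=3 at (0,1)
Step 3: ant0:(3,1)->S->(4,1) | ant1:(0,1)->E->(0,2) | ant2:(0,1)->E->(0,2)
  grid max=4 at (4,1)
Step 4: ant0:(4,1)->N->(3,1) | ant1:(0,2)->W->(0,1) | ant2:(0,2)->W->(0,1)
  grid max=5 at (0,1)

(3,1) (0,1) (0,1)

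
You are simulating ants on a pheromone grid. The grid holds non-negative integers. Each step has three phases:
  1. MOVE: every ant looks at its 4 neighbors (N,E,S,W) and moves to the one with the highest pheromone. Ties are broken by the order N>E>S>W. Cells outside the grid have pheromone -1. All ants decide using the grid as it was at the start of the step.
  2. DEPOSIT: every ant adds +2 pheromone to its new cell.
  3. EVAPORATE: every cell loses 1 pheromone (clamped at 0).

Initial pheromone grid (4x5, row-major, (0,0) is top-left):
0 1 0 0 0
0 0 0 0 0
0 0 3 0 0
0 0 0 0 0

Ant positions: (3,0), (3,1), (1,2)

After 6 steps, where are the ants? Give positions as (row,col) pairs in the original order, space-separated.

Step 1: ant0:(3,0)->N->(2,0) | ant1:(3,1)->N->(2,1) | ant2:(1,2)->S->(2,2)
  grid max=4 at (2,2)
Step 2: ant0:(2,0)->E->(2,1) | ant1:(2,1)->E->(2,2) | ant2:(2,2)->W->(2,1)
  grid max=5 at (2,2)
Step 3: ant0:(2,1)->E->(2,2) | ant1:(2,2)->W->(2,1) | ant2:(2,1)->E->(2,2)
  grid max=8 at (2,2)
Step 4: ant0:(2,2)->W->(2,1) | ant1:(2,1)->E->(2,2) | ant2:(2,2)->W->(2,1)
  grid max=9 at (2,2)
Step 5: ant0:(2,1)->E->(2,2) | ant1:(2,2)->W->(2,1) | ant2:(2,1)->E->(2,2)
  grid max=12 at (2,2)
Step 6: ant0:(2,2)->W->(2,1) | ant1:(2,1)->E->(2,2) | ant2:(2,2)->W->(2,1)
  grid max=13 at (2,2)

(2,1) (2,2) (2,1)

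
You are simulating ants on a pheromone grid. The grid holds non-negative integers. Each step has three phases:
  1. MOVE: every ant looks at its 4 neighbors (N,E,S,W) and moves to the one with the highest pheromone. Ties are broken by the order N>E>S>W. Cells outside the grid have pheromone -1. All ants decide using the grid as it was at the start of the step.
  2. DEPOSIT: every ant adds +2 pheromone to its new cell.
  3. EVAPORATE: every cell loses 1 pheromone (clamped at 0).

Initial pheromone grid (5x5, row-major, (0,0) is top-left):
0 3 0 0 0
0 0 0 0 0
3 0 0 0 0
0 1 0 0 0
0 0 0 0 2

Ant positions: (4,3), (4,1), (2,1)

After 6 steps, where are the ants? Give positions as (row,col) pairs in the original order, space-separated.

Step 1: ant0:(4,3)->E->(4,4) | ant1:(4,1)->N->(3,1) | ant2:(2,1)->W->(2,0)
  grid max=4 at (2,0)
Step 2: ant0:(4,4)->N->(3,4) | ant1:(3,1)->N->(2,1) | ant2:(2,0)->N->(1,0)
  grid max=3 at (2,0)
Step 3: ant0:(3,4)->S->(4,4) | ant1:(2,1)->W->(2,0) | ant2:(1,0)->S->(2,0)
  grid max=6 at (2,0)
Step 4: ant0:(4,4)->N->(3,4) | ant1:(2,0)->N->(1,0) | ant2:(2,0)->N->(1,0)
  grid max=5 at (2,0)
Step 5: ant0:(3,4)->S->(4,4) | ant1:(1,0)->S->(2,0) | ant2:(1,0)->S->(2,0)
  grid max=8 at (2,0)
Step 6: ant0:(4,4)->N->(3,4) | ant1:(2,0)->N->(1,0) | ant2:(2,0)->N->(1,0)
  grid max=7 at (2,0)

(3,4) (1,0) (1,0)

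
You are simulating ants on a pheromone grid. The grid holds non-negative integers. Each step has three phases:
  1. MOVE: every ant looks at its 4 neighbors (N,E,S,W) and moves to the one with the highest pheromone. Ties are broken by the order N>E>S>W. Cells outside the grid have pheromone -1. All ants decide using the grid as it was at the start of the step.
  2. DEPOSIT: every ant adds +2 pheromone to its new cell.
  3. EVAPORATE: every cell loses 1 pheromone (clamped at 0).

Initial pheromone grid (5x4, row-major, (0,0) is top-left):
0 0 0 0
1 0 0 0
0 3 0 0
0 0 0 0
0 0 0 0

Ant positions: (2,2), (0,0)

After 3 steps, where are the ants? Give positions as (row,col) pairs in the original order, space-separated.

Step 1: ant0:(2,2)->W->(2,1) | ant1:(0,0)->S->(1,0)
  grid max=4 at (2,1)
Step 2: ant0:(2,1)->N->(1,1) | ant1:(1,0)->N->(0,0)
  grid max=3 at (2,1)
Step 3: ant0:(1,1)->S->(2,1) | ant1:(0,0)->S->(1,0)
  grid max=4 at (2,1)

(2,1) (1,0)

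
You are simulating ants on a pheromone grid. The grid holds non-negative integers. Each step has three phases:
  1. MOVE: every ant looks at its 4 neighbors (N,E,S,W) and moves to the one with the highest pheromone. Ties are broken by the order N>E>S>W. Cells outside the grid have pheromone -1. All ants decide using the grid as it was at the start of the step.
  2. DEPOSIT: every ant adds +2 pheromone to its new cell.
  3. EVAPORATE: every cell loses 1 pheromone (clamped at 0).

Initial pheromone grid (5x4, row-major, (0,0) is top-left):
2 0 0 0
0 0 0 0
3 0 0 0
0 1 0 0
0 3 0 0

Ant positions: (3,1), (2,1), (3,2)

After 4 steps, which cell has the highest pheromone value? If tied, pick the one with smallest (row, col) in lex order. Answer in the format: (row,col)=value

Step 1: ant0:(3,1)->S->(4,1) | ant1:(2,1)->W->(2,0) | ant2:(3,2)->W->(3,1)
  grid max=4 at (2,0)
Step 2: ant0:(4,1)->N->(3,1) | ant1:(2,0)->N->(1,0) | ant2:(3,1)->S->(4,1)
  grid max=5 at (4,1)
Step 3: ant0:(3,1)->S->(4,1) | ant1:(1,0)->S->(2,0) | ant2:(4,1)->N->(3,1)
  grid max=6 at (4,1)
Step 4: ant0:(4,1)->N->(3,1) | ant1:(2,0)->N->(1,0) | ant2:(3,1)->S->(4,1)
  grid max=7 at (4,1)
Final grid:
  0 0 0 0
  1 0 0 0
  3 0 0 0
  0 5 0 0
  0 7 0 0
Max pheromone 7 at (4,1)

Answer: (4,1)=7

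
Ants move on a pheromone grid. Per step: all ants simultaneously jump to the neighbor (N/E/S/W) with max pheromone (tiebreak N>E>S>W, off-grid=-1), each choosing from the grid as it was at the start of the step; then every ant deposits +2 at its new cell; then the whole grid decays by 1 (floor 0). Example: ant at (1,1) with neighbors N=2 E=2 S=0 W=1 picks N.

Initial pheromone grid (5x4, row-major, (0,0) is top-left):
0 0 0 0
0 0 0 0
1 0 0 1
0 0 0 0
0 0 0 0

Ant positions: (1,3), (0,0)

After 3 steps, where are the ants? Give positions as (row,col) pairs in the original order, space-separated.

Step 1: ant0:(1,3)->S->(2,3) | ant1:(0,0)->E->(0,1)
  grid max=2 at (2,3)
Step 2: ant0:(2,3)->N->(1,3) | ant1:(0,1)->E->(0,2)
  grid max=1 at (0,2)
Step 3: ant0:(1,3)->S->(2,3) | ant1:(0,2)->E->(0,3)
  grid max=2 at (2,3)

(2,3) (0,3)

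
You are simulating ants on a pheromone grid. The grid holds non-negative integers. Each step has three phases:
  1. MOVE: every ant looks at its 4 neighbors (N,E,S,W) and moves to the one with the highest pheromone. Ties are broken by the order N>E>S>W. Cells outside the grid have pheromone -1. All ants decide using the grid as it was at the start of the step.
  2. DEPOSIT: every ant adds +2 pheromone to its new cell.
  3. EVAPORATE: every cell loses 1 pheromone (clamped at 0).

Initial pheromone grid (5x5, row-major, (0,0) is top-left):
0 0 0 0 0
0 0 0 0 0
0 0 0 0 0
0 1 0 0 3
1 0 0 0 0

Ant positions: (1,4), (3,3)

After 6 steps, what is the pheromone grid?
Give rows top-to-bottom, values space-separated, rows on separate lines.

After step 1: ants at (0,4),(3,4)
  0 0 0 0 1
  0 0 0 0 0
  0 0 0 0 0
  0 0 0 0 4
  0 0 0 0 0
After step 2: ants at (1,4),(2,4)
  0 0 0 0 0
  0 0 0 0 1
  0 0 0 0 1
  0 0 0 0 3
  0 0 0 0 0
After step 3: ants at (2,4),(3,4)
  0 0 0 0 0
  0 0 0 0 0
  0 0 0 0 2
  0 0 0 0 4
  0 0 0 0 0
After step 4: ants at (3,4),(2,4)
  0 0 0 0 0
  0 0 0 0 0
  0 0 0 0 3
  0 0 0 0 5
  0 0 0 0 0
After step 5: ants at (2,4),(3,4)
  0 0 0 0 0
  0 0 0 0 0
  0 0 0 0 4
  0 0 0 0 6
  0 0 0 0 0
After step 6: ants at (3,4),(2,4)
  0 0 0 0 0
  0 0 0 0 0
  0 0 0 0 5
  0 0 0 0 7
  0 0 0 0 0

0 0 0 0 0
0 0 0 0 0
0 0 0 0 5
0 0 0 0 7
0 0 0 0 0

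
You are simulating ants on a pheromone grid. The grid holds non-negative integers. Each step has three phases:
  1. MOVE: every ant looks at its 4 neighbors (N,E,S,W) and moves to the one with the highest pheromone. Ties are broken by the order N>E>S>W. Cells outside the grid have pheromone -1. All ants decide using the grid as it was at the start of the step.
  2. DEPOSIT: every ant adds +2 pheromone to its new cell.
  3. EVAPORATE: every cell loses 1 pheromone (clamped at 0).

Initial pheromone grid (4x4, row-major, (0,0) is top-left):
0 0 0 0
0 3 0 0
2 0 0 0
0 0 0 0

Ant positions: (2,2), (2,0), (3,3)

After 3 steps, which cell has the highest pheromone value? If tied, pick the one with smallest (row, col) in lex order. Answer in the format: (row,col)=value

Step 1: ant0:(2,2)->N->(1,2) | ant1:(2,0)->N->(1,0) | ant2:(3,3)->N->(2,3)
  grid max=2 at (1,1)
Step 2: ant0:(1,2)->W->(1,1) | ant1:(1,0)->E->(1,1) | ant2:(2,3)->N->(1,3)
  grid max=5 at (1,1)
Step 3: ant0:(1,1)->N->(0,1) | ant1:(1,1)->N->(0,1) | ant2:(1,3)->N->(0,3)
  grid max=4 at (1,1)
Final grid:
  0 3 0 1
  0 4 0 0
  0 0 0 0
  0 0 0 0
Max pheromone 4 at (1,1)

Answer: (1,1)=4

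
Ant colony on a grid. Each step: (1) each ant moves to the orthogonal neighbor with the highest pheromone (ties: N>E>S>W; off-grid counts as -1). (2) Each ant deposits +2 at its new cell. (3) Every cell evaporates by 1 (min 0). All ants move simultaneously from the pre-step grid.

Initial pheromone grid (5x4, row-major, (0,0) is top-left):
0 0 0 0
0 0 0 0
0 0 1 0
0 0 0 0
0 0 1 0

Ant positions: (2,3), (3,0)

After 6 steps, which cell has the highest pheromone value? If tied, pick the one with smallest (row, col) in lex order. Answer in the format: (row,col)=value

Step 1: ant0:(2,3)->W->(2,2) | ant1:(3,0)->N->(2,0)
  grid max=2 at (2,2)
Step 2: ant0:(2,2)->N->(1,2) | ant1:(2,0)->N->(1,0)
  grid max=1 at (1,0)
Step 3: ant0:(1,2)->S->(2,2) | ant1:(1,0)->N->(0,0)
  grid max=2 at (2,2)
Step 4: ant0:(2,2)->N->(1,2) | ant1:(0,0)->E->(0,1)
  grid max=1 at (0,1)
Step 5: ant0:(1,2)->S->(2,2) | ant1:(0,1)->E->(0,2)
  grid max=2 at (2,2)
Step 6: ant0:(2,2)->N->(1,2) | ant1:(0,2)->E->(0,3)
  grid max=1 at (0,3)
Final grid:
  0 0 0 1
  0 0 1 0
  0 0 1 0
  0 0 0 0
  0 0 0 0
Max pheromone 1 at (0,3)

Answer: (0,3)=1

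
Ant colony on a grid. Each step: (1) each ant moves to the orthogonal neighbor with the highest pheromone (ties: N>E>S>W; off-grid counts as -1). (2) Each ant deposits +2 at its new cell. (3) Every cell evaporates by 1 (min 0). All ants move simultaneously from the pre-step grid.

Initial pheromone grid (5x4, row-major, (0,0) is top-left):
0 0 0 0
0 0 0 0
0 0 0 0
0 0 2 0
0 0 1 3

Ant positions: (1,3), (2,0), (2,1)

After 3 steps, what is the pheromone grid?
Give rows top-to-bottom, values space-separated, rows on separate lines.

After step 1: ants at (0,3),(1,0),(1,1)
  0 0 0 1
  1 1 0 0
  0 0 0 0
  0 0 1 0
  0 0 0 2
After step 2: ants at (1,3),(1,1),(1,0)
  0 0 0 0
  2 2 0 1
  0 0 0 0
  0 0 0 0
  0 0 0 1
After step 3: ants at (0,3),(1,0),(1,1)
  0 0 0 1
  3 3 0 0
  0 0 0 0
  0 0 0 0
  0 0 0 0

0 0 0 1
3 3 0 0
0 0 0 0
0 0 0 0
0 0 0 0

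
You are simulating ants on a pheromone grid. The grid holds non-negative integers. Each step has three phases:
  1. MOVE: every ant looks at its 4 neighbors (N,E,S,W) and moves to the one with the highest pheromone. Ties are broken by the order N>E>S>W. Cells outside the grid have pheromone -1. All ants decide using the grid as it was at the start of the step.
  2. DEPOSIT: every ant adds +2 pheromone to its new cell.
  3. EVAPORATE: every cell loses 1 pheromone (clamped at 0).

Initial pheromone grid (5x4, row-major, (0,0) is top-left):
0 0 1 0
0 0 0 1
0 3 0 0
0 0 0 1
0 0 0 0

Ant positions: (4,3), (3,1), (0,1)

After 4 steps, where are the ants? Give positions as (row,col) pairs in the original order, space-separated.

Step 1: ant0:(4,3)->N->(3,3) | ant1:(3,1)->N->(2,1) | ant2:(0,1)->E->(0,2)
  grid max=4 at (2,1)
Step 2: ant0:(3,3)->N->(2,3) | ant1:(2,1)->N->(1,1) | ant2:(0,2)->E->(0,3)
  grid max=3 at (2,1)
Step 3: ant0:(2,3)->S->(3,3) | ant1:(1,1)->S->(2,1) | ant2:(0,3)->W->(0,2)
  grid max=4 at (2,1)
Step 4: ant0:(3,3)->N->(2,3) | ant1:(2,1)->N->(1,1) | ant2:(0,2)->E->(0,3)
  grid max=3 at (2,1)

(2,3) (1,1) (0,3)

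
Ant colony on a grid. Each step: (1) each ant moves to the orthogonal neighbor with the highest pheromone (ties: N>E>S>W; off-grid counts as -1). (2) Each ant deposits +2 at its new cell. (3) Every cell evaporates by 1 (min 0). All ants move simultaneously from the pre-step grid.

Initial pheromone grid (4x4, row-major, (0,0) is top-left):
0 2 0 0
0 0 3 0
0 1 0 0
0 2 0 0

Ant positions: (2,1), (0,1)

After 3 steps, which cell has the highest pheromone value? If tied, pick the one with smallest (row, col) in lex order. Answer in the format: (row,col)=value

Answer: (3,1)=3

Derivation:
Step 1: ant0:(2,1)->S->(3,1) | ant1:(0,1)->E->(0,2)
  grid max=3 at (3,1)
Step 2: ant0:(3,1)->N->(2,1) | ant1:(0,2)->S->(1,2)
  grid max=3 at (1,2)
Step 3: ant0:(2,1)->S->(3,1) | ant1:(1,2)->N->(0,2)
  grid max=3 at (3,1)
Final grid:
  0 0 1 0
  0 0 2 0
  0 0 0 0
  0 3 0 0
Max pheromone 3 at (3,1)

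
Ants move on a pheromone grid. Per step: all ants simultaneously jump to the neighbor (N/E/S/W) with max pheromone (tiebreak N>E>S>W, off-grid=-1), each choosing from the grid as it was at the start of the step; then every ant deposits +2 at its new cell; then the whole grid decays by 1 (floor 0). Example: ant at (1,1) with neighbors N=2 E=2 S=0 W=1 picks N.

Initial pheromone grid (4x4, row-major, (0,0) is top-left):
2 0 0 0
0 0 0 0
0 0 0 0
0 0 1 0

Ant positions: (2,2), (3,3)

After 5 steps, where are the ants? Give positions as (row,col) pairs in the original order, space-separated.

Step 1: ant0:(2,2)->S->(3,2) | ant1:(3,3)->W->(3,2)
  grid max=4 at (3,2)
Step 2: ant0:(3,2)->N->(2,2) | ant1:(3,2)->N->(2,2)
  grid max=3 at (2,2)
Step 3: ant0:(2,2)->S->(3,2) | ant1:(2,2)->S->(3,2)
  grid max=6 at (3,2)
Step 4: ant0:(3,2)->N->(2,2) | ant1:(3,2)->N->(2,2)
  grid max=5 at (2,2)
Step 5: ant0:(2,2)->S->(3,2) | ant1:(2,2)->S->(3,2)
  grid max=8 at (3,2)

(3,2) (3,2)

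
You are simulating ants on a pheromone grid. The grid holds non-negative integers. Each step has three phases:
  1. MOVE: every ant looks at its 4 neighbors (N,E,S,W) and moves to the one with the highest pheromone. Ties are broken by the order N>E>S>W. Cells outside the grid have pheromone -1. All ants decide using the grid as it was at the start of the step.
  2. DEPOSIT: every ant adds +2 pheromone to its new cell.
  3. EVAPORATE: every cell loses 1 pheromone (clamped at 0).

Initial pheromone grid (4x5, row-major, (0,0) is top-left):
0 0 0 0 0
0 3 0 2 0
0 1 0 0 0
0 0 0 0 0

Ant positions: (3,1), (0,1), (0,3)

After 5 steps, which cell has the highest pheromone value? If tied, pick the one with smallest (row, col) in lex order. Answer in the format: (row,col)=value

Step 1: ant0:(3,1)->N->(2,1) | ant1:(0,1)->S->(1,1) | ant2:(0,3)->S->(1,3)
  grid max=4 at (1,1)
Step 2: ant0:(2,1)->N->(1,1) | ant1:(1,1)->S->(2,1) | ant2:(1,3)->N->(0,3)
  grid max=5 at (1,1)
Step 3: ant0:(1,1)->S->(2,1) | ant1:(2,1)->N->(1,1) | ant2:(0,3)->S->(1,3)
  grid max=6 at (1,1)
Step 4: ant0:(2,1)->N->(1,1) | ant1:(1,1)->S->(2,1) | ant2:(1,3)->N->(0,3)
  grid max=7 at (1,1)
Step 5: ant0:(1,1)->S->(2,1) | ant1:(2,1)->N->(1,1) | ant2:(0,3)->S->(1,3)
  grid max=8 at (1,1)
Final grid:
  0 0 0 0 0
  0 8 0 3 0
  0 6 0 0 0
  0 0 0 0 0
Max pheromone 8 at (1,1)

Answer: (1,1)=8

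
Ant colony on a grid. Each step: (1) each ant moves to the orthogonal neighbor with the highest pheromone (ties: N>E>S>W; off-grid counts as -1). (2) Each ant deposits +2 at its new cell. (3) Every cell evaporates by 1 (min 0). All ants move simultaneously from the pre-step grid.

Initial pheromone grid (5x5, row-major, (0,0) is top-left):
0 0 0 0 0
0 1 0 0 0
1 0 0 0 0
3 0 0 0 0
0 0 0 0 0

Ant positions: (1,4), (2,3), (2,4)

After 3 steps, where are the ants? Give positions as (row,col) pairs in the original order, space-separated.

Step 1: ant0:(1,4)->N->(0,4) | ant1:(2,3)->N->(1,3) | ant2:(2,4)->N->(1,4)
  grid max=2 at (3,0)
Step 2: ant0:(0,4)->S->(1,4) | ant1:(1,3)->E->(1,4) | ant2:(1,4)->N->(0,4)
  grid max=4 at (1,4)
Step 3: ant0:(1,4)->N->(0,4) | ant1:(1,4)->N->(0,4) | ant2:(0,4)->S->(1,4)
  grid max=5 at (0,4)

(0,4) (0,4) (1,4)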